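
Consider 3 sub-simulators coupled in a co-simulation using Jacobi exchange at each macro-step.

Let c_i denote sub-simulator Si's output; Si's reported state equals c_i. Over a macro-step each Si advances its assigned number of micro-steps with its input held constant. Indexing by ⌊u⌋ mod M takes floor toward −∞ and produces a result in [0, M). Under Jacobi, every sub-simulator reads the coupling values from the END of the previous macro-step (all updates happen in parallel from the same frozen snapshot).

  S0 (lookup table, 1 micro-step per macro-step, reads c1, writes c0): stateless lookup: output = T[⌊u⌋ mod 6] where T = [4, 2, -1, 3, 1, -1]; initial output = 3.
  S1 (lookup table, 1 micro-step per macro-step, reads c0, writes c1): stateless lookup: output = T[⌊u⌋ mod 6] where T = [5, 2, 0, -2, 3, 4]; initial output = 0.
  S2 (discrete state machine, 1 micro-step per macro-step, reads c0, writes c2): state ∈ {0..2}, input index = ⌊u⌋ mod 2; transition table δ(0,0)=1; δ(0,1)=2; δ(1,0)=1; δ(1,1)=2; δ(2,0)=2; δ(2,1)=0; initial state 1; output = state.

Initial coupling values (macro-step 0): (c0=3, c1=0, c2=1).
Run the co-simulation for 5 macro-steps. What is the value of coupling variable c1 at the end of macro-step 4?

c1 at macro-step 4 = -2

macro 1: S0 reads c1=0 → after 1×micro: 4; S1 reads c0=3 → after 1×micro: -2; S2 reads c0=3 → after 1×micro: 2 ⇒ (c0=4, c1=-2, c2=2)
macro 2: S0 reads c1=-2 → after 1×micro: 1; S1 reads c0=4 → after 1×micro: 3; S2 reads c0=4 → after 1×micro: 2 ⇒ (c0=1, c1=3, c2=2)
macro 3: S0 reads c1=3 → after 1×micro: 3; S1 reads c0=1 → after 1×micro: 2; S2 reads c0=1 → after 1×micro: 0 ⇒ (c0=3, c1=2, c2=0)
macro 4: S0 reads c1=2 → after 1×micro: -1; S1 reads c0=3 → after 1×micro: -2; S2 reads c0=3 → after 1×micro: 2 ⇒ (c0=-1, c1=-2, c2=2)
macro 5: S0 reads c1=-2 → after 1×micro: 1; S1 reads c0=-1 → after 1×micro: 4; S2 reads c0=-1 → after 1×micro: 0 ⇒ (c0=1, c1=4, c2=0)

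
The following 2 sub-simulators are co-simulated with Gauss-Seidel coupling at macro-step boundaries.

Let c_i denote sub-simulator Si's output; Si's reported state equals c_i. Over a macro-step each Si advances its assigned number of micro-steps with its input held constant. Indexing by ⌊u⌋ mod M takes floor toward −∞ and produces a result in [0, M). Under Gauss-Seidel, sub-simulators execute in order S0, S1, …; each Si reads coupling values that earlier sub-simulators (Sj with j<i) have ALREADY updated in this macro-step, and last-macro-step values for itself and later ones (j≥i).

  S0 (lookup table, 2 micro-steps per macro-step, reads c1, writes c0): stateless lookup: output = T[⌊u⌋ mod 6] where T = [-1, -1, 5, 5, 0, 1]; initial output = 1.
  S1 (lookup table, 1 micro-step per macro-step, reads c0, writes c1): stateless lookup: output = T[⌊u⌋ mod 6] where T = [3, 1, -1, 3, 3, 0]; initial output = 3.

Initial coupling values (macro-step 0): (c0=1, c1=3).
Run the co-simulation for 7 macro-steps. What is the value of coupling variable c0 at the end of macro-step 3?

c0 at macro-step 3 = -1

macro 1: S0 reads c1=3 → after 2×micro: 5; S1 reads c0=5 → after 1×micro: 0 ⇒ (c0=5, c1=0)
macro 2: S0 reads c1=0 → after 2×micro: -1; S1 reads c0=-1 → after 1×micro: 0 ⇒ (c0=-1, c1=0)
macro 3: S0 reads c1=0 → after 2×micro: -1; S1 reads c0=-1 → after 1×micro: 0 ⇒ (c0=-1, c1=0)
macro 4: S0 reads c1=0 → after 2×micro: -1; S1 reads c0=-1 → after 1×micro: 0 ⇒ (c0=-1, c1=0)
macro 5: S0 reads c1=0 → after 2×micro: -1; S1 reads c0=-1 → after 1×micro: 0 ⇒ (c0=-1, c1=0)
macro 6: S0 reads c1=0 → after 2×micro: -1; S1 reads c0=-1 → after 1×micro: 0 ⇒ (c0=-1, c1=0)
macro 7: S0 reads c1=0 → after 2×micro: -1; S1 reads c0=-1 → after 1×micro: 0 ⇒ (c0=-1, c1=0)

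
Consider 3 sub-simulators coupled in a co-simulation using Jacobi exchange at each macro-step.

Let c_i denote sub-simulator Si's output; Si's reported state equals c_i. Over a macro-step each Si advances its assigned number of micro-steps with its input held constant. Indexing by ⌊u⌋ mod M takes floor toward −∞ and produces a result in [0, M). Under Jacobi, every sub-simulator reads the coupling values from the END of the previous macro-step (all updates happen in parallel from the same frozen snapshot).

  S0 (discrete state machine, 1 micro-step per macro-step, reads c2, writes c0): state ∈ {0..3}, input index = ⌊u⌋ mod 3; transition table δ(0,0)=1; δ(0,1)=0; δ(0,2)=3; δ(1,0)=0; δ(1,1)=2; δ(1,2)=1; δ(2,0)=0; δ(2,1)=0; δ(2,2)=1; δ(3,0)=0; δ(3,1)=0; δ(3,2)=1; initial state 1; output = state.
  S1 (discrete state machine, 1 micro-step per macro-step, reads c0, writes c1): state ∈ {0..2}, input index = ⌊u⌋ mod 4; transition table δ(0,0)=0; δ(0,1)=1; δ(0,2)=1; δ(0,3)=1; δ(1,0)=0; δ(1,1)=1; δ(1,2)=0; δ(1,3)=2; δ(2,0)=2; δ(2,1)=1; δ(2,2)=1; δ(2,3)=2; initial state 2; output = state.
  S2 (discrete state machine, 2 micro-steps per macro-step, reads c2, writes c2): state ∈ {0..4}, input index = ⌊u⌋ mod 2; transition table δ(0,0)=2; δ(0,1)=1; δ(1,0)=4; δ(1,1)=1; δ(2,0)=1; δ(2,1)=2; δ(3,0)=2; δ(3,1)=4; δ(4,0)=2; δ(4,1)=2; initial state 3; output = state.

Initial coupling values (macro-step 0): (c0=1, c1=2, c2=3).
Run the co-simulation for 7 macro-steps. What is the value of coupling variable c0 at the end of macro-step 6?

macro 1: S0 reads c2=3 → after 1×micro: 0; S1 reads c0=1 → after 1×micro: 1; S2 reads c2=3 → after 2×micro: 2 ⇒ (c0=0, c1=1, c2=2)
macro 2: S0 reads c2=2 → after 1×micro: 3; S1 reads c0=0 → after 1×micro: 0; S2 reads c2=2 → after 2×micro: 4 ⇒ (c0=3, c1=0, c2=4)
macro 3: S0 reads c2=4 → after 1×micro: 0; S1 reads c0=3 → after 1×micro: 1; S2 reads c2=4 → after 2×micro: 1 ⇒ (c0=0, c1=1, c2=1)
macro 4: S0 reads c2=1 → after 1×micro: 0; S1 reads c0=0 → after 1×micro: 0; S2 reads c2=1 → after 2×micro: 1 ⇒ (c0=0, c1=0, c2=1)
macro 5: S0 reads c2=1 → after 1×micro: 0; S1 reads c0=0 → after 1×micro: 0; S2 reads c2=1 → after 2×micro: 1 ⇒ (c0=0, c1=0, c2=1)
macro 6: S0 reads c2=1 → after 1×micro: 0; S1 reads c0=0 → after 1×micro: 0; S2 reads c2=1 → after 2×micro: 1 ⇒ (c0=0, c1=0, c2=1)
macro 7: S0 reads c2=1 → after 1×micro: 0; S1 reads c0=0 → after 1×micro: 0; S2 reads c2=1 → after 2×micro: 1 ⇒ (c0=0, c1=0, c2=1)

c0 at macro-step 6 = 0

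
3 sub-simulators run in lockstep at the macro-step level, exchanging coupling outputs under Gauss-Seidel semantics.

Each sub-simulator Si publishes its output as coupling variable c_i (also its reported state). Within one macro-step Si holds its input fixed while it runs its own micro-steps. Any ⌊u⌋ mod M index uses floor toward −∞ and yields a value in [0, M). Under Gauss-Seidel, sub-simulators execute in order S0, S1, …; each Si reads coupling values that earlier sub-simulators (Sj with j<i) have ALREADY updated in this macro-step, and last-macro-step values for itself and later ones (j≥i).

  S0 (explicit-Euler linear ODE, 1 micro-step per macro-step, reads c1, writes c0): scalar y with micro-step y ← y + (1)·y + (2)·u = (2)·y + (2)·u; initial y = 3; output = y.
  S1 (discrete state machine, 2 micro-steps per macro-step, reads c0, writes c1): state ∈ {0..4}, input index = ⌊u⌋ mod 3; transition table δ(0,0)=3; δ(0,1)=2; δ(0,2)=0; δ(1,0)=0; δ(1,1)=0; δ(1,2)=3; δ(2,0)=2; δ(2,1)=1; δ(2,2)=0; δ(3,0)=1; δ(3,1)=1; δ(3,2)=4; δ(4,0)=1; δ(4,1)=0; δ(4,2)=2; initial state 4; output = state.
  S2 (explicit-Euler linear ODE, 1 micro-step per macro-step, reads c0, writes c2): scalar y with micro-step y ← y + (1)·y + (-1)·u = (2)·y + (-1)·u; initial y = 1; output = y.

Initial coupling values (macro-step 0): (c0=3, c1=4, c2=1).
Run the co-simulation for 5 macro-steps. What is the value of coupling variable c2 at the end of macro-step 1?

macro 1: S0 reads c1=4 → after 1×micro: 14; S1 reads c0=14 → after 2×micro: 0; S2 reads c0=14 → after 1×micro: -12 ⇒ (c0=14, c1=0, c2=-12)
macro 2: S0 reads c1=0 → after 1×micro: 28; S1 reads c0=28 → after 2×micro: 1; S2 reads c0=28 → after 1×micro: -52 ⇒ (c0=28, c1=1, c2=-52)
macro 3: S0 reads c1=1 → after 1×micro: 58; S1 reads c0=58 → after 2×micro: 2; S2 reads c0=58 → after 1×micro: -162 ⇒ (c0=58, c1=2, c2=-162)
macro 4: S0 reads c1=2 → after 1×micro: 120; S1 reads c0=120 → after 2×micro: 2; S2 reads c0=120 → after 1×micro: -444 ⇒ (c0=120, c1=2, c2=-444)
macro 5: S0 reads c1=2 → after 1×micro: 244; S1 reads c0=244 → after 2×micro: 0; S2 reads c0=244 → after 1×micro: -1132 ⇒ (c0=244, c1=0, c2=-1132)

c2 at macro-step 1 = -12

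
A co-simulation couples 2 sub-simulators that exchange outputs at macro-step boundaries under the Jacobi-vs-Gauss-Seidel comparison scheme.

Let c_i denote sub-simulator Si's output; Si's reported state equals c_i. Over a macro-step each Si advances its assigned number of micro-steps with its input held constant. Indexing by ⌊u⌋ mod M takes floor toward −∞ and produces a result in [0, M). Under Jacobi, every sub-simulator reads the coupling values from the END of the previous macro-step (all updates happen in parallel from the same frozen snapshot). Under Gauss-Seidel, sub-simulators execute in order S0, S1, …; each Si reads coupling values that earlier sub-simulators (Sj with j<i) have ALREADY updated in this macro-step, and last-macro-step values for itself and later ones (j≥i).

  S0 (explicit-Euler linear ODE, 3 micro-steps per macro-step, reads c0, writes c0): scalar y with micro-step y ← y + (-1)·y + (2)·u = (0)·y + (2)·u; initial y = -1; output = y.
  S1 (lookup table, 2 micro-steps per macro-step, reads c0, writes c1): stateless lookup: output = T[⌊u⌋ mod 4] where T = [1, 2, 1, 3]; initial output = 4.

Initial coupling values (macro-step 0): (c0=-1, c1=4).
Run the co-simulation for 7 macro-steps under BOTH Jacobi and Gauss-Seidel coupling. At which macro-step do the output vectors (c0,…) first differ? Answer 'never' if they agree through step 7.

first divergence at macro-step: 1

[Jacobi] macro 1: S0 reads c0=-1 → after 3×micro: -2; S1 reads c0=-1 → after 2×micro: 3 ⇒ (c0=-2, c1=3)
[Jacobi] macro 2: S0 reads c0=-2 → after 3×micro: -4; S1 reads c0=-2 → after 2×micro: 1 ⇒ (c0=-4, c1=1)
[Jacobi] macro 3: S0 reads c0=-4 → after 3×micro: -8; S1 reads c0=-4 → after 2×micro: 1 ⇒ (c0=-8, c1=1)
[Jacobi] macro 4: S0 reads c0=-8 → after 3×micro: -16; S1 reads c0=-8 → after 2×micro: 1 ⇒ (c0=-16, c1=1)
[Jacobi] macro 5: S0 reads c0=-16 → after 3×micro: -32; S1 reads c0=-16 → after 2×micro: 1 ⇒ (c0=-32, c1=1)
[Jacobi] macro 6: S0 reads c0=-32 → after 3×micro: -64; S1 reads c0=-32 → after 2×micro: 1 ⇒ (c0=-64, c1=1)
[Jacobi] macro 7: S0 reads c0=-64 → after 3×micro: -128; S1 reads c0=-64 → after 2×micro: 1 ⇒ (c0=-128, c1=1)
[Gauss-Seidel] macro 1: S0 reads c0=-1 → after 3×micro: -2; S1 reads c0=-2 → after 2×micro: 1 ⇒ (c0=-2, c1=1)
[Gauss-Seidel] macro 2: S0 reads c0=-2 → after 3×micro: -4; S1 reads c0=-4 → after 2×micro: 1 ⇒ (c0=-4, c1=1)
[Gauss-Seidel] macro 3: S0 reads c0=-4 → after 3×micro: -8; S1 reads c0=-8 → after 2×micro: 1 ⇒ (c0=-8, c1=1)
[Gauss-Seidel] macro 4: S0 reads c0=-8 → after 3×micro: -16; S1 reads c0=-16 → after 2×micro: 1 ⇒ (c0=-16, c1=1)
[Gauss-Seidel] macro 5: S0 reads c0=-16 → after 3×micro: -32; S1 reads c0=-32 → after 2×micro: 1 ⇒ (c0=-32, c1=1)
[Gauss-Seidel] macro 6: S0 reads c0=-32 → after 3×micro: -64; S1 reads c0=-64 → after 2×micro: 1 ⇒ (c0=-64, c1=1)
[Gauss-Seidel] macro 7: S0 reads c0=-64 → after 3×micro: -128; S1 reads c0=-128 → after 2×micro: 1 ⇒ (c0=-128, c1=1)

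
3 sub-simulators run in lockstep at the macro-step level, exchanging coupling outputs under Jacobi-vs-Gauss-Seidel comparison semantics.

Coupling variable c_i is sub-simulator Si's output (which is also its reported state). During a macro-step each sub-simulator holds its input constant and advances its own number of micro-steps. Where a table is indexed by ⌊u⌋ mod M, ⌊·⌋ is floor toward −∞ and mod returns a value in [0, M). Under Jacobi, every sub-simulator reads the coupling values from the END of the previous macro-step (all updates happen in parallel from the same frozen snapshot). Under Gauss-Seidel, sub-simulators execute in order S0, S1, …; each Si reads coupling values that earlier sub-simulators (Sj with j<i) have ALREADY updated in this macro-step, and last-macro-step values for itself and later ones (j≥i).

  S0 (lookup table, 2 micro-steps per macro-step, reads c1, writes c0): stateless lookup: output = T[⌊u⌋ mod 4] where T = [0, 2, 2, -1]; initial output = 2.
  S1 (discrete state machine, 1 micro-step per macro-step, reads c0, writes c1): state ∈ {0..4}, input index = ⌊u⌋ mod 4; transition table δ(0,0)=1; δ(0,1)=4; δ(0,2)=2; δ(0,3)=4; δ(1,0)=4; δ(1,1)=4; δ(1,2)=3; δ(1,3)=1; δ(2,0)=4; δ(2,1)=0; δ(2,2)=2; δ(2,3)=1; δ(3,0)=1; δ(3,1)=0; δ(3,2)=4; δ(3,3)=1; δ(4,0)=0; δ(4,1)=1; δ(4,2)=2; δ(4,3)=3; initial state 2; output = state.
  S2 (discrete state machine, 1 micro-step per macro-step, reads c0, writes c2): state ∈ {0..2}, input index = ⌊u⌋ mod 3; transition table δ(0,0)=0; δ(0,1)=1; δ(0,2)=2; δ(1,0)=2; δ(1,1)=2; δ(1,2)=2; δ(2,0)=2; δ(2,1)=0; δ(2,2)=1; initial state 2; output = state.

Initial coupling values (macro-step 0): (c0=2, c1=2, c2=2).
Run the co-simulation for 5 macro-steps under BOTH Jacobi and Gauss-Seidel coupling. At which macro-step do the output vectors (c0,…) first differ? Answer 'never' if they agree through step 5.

first divergence at macro-step: never

[Jacobi] macro 1: S0 reads c1=2 → after 2×micro: 2; S1 reads c0=2 → after 1×micro: 2; S2 reads c0=2 → after 1×micro: 1 ⇒ (c0=2, c1=2, c2=1)
[Jacobi] macro 2: S0 reads c1=2 → after 2×micro: 2; S1 reads c0=2 → after 1×micro: 2; S2 reads c0=2 → after 1×micro: 2 ⇒ (c0=2, c1=2, c2=2)
[Jacobi] macro 3: S0 reads c1=2 → after 2×micro: 2; S1 reads c0=2 → after 1×micro: 2; S2 reads c0=2 → after 1×micro: 1 ⇒ (c0=2, c1=2, c2=1)
[Jacobi] macro 4: S0 reads c1=2 → after 2×micro: 2; S1 reads c0=2 → after 1×micro: 2; S2 reads c0=2 → after 1×micro: 2 ⇒ (c0=2, c1=2, c2=2)
[Jacobi] macro 5: S0 reads c1=2 → after 2×micro: 2; S1 reads c0=2 → after 1×micro: 2; S2 reads c0=2 → after 1×micro: 1 ⇒ (c0=2, c1=2, c2=1)
[Gauss-Seidel] macro 1: S0 reads c1=2 → after 2×micro: 2; S1 reads c0=2 → after 1×micro: 2; S2 reads c0=2 → after 1×micro: 1 ⇒ (c0=2, c1=2, c2=1)
[Gauss-Seidel] macro 2: S0 reads c1=2 → after 2×micro: 2; S1 reads c0=2 → after 1×micro: 2; S2 reads c0=2 → after 1×micro: 2 ⇒ (c0=2, c1=2, c2=2)
[Gauss-Seidel] macro 3: S0 reads c1=2 → after 2×micro: 2; S1 reads c0=2 → after 1×micro: 2; S2 reads c0=2 → after 1×micro: 1 ⇒ (c0=2, c1=2, c2=1)
[Gauss-Seidel] macro 4: S0 reads c1=2 → after 2×micro: 2; S1 reads c0=2 → after 1×micro: 2; S2 reads c0=2 → after 1×micro: 2 ⇒ (c0=2, c1=2, c2=2)
[Gauss-Seidel] macro 5: S0 reads c1=2 → after 2×micro: 2; S1 reads c0=2 → after 1×micro: 2; S2 reads c0=2 → after 1×micro: 1 ⇒ (c0=2, c1=2, c2=1)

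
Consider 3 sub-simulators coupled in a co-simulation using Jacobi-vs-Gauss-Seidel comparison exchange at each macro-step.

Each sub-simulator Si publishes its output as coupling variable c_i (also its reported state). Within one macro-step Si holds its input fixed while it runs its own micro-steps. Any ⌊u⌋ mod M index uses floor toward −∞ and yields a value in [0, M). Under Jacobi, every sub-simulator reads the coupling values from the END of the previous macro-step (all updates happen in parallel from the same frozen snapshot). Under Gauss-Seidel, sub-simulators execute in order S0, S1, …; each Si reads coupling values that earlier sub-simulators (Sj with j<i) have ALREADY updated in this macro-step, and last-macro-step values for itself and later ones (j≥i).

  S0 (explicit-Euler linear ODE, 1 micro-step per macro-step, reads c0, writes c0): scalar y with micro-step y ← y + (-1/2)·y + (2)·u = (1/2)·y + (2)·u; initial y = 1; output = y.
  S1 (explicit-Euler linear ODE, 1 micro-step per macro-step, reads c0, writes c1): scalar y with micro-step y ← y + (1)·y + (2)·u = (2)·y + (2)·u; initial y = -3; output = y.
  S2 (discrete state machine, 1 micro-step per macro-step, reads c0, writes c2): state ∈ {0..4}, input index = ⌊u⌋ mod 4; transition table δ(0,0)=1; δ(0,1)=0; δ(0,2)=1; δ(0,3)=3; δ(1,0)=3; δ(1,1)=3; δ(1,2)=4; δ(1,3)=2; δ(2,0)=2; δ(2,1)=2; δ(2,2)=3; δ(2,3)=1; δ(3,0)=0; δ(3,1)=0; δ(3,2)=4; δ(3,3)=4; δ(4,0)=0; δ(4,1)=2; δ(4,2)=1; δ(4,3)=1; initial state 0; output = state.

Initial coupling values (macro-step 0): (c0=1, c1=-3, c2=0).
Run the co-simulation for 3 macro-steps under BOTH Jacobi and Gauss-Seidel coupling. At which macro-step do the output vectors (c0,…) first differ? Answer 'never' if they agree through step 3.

first divergence at macro-step: 1

[Jacobi] macro 1: S0 reads c0=1 → after 1×micro: 5/2; S1 reads c0=1 → after 1×micro: -4; S2 reads c0=1 → after 1×micro: 0 ⇒ (c0=5/2, c1=-4, c2=0)
[Jacobi] macro 2: S0 reads c0=5/2 → after 1×micro: 25/4; S1 reads c0=5/2 → after 1×micro: -3; S2 reads c0=5/2 → after 1×micro: 1 ⇒ (c0=25/4, c1=-3, c2=1)
[Jacobi] macro 3: S0 reads c0=25/4 → after 1×micro: 125/8; S1 reads c0=25/4 → after 1×micro: 13/2; S2 reads c0=25/4 → after 1×micro: 4 ⇒ (c0=125/8, c1=13/2, c2=4)
[Gauss-Seidel] macro 1: S0 reads c0=1 → after 1×micro: 5/2; S1 reads c0=5/2 → after 1×micro: -1; S2 reads c0=5/2 → after 1×micro: 1 ⇒ (c0=5/2, c1=-1, c2=1)
[Gauss-Seidel] macro 2: S0 reads c0=5/2 → after 1×micro: 25/4; S1 reads c0=25/4 → after 1×micro: 21/2; S2 reads c0=25/4 → after 1×micro: 4 ⇒ (c0=25/4, c1=21/2, c2=4)
[Gauss-Seidel] macro 3: S0 reads c0=25/4 → after 1×micro: 125/8; S1 reads c0=125/8 → after 1×micro: 209/4; S2 reads c0=125/8 → after 1×micro: 1 ⇒ (c0=125/8, c1=209/4, c2=1)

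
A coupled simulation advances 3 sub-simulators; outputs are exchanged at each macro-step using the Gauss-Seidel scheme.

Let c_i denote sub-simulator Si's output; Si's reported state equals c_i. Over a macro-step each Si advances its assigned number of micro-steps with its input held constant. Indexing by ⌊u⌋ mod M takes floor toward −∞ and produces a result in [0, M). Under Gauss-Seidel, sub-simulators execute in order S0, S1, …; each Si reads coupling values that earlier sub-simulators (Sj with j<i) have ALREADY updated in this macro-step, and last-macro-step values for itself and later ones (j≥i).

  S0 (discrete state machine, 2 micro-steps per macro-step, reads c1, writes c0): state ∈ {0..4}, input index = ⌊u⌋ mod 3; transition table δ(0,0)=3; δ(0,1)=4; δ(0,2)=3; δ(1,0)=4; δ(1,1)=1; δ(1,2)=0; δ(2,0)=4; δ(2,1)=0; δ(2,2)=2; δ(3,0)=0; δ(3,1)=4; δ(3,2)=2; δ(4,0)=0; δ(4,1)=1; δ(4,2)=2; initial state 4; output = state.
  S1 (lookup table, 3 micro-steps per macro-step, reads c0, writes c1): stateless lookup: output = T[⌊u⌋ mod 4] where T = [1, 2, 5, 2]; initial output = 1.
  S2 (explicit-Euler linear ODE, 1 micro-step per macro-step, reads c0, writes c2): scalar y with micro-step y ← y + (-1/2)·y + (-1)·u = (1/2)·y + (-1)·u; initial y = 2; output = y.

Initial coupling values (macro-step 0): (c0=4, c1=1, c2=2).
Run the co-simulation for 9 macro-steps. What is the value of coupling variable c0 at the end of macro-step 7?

macro 1: S0 reads c1=1 → after 2×micro: 1; S1 reads c0=1 → after 3×micro: 2; S2 reads c0=1 → after 1×micro: 0 ⇒ (c0=1, c1=2, c2=0)
macro 2: S0 reads c1=2 → after 2×micro: 3; S1 reads c0=3 → after 3×micro: 2; S2 reads c0=3 → after 1×micro: -3 ⇒ (c0=3, c1=2, c2=-3)
macro 3: S0 reads c1=2 → after 2×micro: 2; S1 reads c0=2 → after 3×micro: 5; S2 reads c0=2 → after 1×micro: -7/2 ⇒ (c0=2, c1=5, c2=-7/2)
macro 4: S0 reads c1=5 → after 2×micro: 2; S1 reads c0=2 → after 3×micro: 5; S2 reads c0=2 → after 1×micro: -15/4 ⇒ (c0=2, c1=5, c2=-15/4)
macro 5: S0 reads c1=5 → after 2×micro: 2; S1 reads c0=2 → after 3×micro: 5; S2 reads c0=2 → after 1×micro: -31/8 ⇒ (c0=2, c1=5, c2=-31/8)
macro 6: S0 reads c1=5 → after 2×micro: 2; S1 reads c0=2 → after 3×micro: 5; S2 reads c0=2 → after 1×micro: -63/16 ⇒ (c0=2, c1=5, c2=-63/16)
macro 7: S0 reads c1=5 → after 2×micro: 2; S1 reads c0=2 → after 3×micro: 5; S2 reads c0=2 → after 1×micro: -127/32 ⇒ (c0=2, c1=5, c2=-127/32)
macro 8: S0 reads c1=5 → after 2×micro: 2; S1 reads c0=2 → after 3×micro: 5; S2 reads c0=2 → after 1×micro: -255/64 ⇒ (c0=2, c1=5, c2=-255/64)
macro 9: S0 reads c1=5 → after 2×micro: 2; S1 reads c0=2 → after 3×micro: 5; S2 reads c0=2 → after 1×micro: -511/128 ⇒ (c0=2, c1=5, c2=-511/128)

c0 at macro-step 7 = 2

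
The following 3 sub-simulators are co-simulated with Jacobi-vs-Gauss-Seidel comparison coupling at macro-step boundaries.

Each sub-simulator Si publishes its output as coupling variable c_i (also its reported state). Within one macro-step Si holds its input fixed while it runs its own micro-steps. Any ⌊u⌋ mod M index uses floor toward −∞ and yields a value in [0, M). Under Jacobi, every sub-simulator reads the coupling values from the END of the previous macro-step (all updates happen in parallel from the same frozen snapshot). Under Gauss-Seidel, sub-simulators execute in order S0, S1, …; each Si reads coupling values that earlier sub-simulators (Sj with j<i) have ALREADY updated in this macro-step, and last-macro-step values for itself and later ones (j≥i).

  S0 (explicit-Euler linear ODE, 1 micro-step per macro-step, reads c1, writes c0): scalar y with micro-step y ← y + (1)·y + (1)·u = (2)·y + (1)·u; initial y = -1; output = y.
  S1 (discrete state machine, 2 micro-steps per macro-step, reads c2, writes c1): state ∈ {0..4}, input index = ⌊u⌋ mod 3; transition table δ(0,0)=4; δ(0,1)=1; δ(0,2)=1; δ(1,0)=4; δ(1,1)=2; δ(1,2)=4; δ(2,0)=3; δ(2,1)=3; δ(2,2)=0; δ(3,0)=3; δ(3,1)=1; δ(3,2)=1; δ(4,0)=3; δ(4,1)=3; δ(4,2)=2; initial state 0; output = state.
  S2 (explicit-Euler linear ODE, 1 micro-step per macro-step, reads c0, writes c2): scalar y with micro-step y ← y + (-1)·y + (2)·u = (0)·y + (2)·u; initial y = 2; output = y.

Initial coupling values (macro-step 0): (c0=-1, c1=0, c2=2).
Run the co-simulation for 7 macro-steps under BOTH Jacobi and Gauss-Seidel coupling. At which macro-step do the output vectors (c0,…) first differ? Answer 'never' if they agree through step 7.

first divergence at macro-step: 1

[Jacobi] macro 1: S0 reads c1=0 → after 1×micro: -2; S1 reads c2=2 → after 2×micro: 4; S2 reads c0=-1 → after 1×micro: -2 ⇒ (c0=-2, c1=4, c2=-2)
[Jacobi] macro 2: S0 reads c1=4 → after 1×micro: 0; S1 reads c2=-2 → after 2×micro: 1; S2 reads c0=-2 → after 1×micro: -4 ⇒ (c0=0, c1=1, c2=-4)
[Jacobi] macro 3: S0 reads c1=1 → after 1×micro: 1; S1 reads c2=-4 → after 2×micro: 2; S2 reads c0=0 → after 1×micro: 0 ⇒ (c0=1, c1=2, c2=0)
[Jacobi] macro 4: S0 reads c1=2 → after 1×micro: 4; S1 reads c2=0 → after 2×micro: 3; S2 reads c0=1 → after 1×micro: 2 ⇒ (c0=4, c1=3, c2=2)
[Jacobi] macro 5: S0 reads c1=3 → after 1×micro: 11; S1 reads c2=2 → after 2×micro: 4; S2 reads c0=4 → after 1×micro: 8 ⇒ (c0=11, c1=4, c2=8)
[Jacobi] macro 6: S0 reads c1=4 → after 1×micro: 26; S1 reads c2=8 → after 2×micro: 0; S2 reads c0=11 → after 1×micro: 22 ⇒ (c0=26, c1=0, c2=22)
[Jacobi] macro 7: S0 reads c1=0 → after 1×micro: 52; S1 reads c2=22 → after 2×micro: 2; S2 reads c0=26 → after 1×micro: 52 ⇒ (c0=52, c1=2, c2=52)
[Gauss-Seidel] macro 1: S0 reads c1=0 → after 1×micro: -2; S1 reads c2=2 → after 2×micro: 4; S2 reads c0=-2 → after 1×micro: -4 ⇒ (c0=-2, c1=4, c2=-4)
[Gauss-Seidel] macro 2: S0 reads c1=4 → after 1×micro: 0; S1 reads c2=-4 → after 2×micro: 0; S2 reads c0=0 → after 1×micro: 0 ⇒ (c0=0, c1=0, c2=0)
[Gauss-Seidel] macro 3: S0 reads c1=0 → after 1×micro: 0; S1 reads c2=0 → after 2×micro: 3; S2 reads c0=0 → after 1×micro: 0 ⇒ (c0=0, c1=3, c2=0)
[Gauss-Seidel] macro 4: S0 reads c1=3 → after 1×micro: 3; S1 reads c2=0 → after 2×micro: 3; S2 reads c0=3 → after 1×micro: 6 ⇒ (c0=3, c1=3, c2=6)
[Gauss-Seidel] macro 5: S0 reads c1=3 → after 1×micro: 9; S1 reads c2=6 → after 2×micro: 3; S2 reads c0=9 → after 1×micro: 18 ⇒ (c0=9, c1=3, c2=18)
[Gauss-Seidel] macro 6: S0 reads c1=3 → after 1×micro: 21; S1 reads c2=18 → after 2×micro: 3; S2 reads c0=21 → after 1×micro: 42 ⇒ (c0=21, c1=3, c2=42)
[Gauss-Seidel] macro 7: S0 reads c1=3 → after 1×micro: 45; S1 reads c2=42 → after 2×micro: 3; S2 reads c0=45 → after 1×micro: 90 ⇒ (c0=45, c1=3, c2=90)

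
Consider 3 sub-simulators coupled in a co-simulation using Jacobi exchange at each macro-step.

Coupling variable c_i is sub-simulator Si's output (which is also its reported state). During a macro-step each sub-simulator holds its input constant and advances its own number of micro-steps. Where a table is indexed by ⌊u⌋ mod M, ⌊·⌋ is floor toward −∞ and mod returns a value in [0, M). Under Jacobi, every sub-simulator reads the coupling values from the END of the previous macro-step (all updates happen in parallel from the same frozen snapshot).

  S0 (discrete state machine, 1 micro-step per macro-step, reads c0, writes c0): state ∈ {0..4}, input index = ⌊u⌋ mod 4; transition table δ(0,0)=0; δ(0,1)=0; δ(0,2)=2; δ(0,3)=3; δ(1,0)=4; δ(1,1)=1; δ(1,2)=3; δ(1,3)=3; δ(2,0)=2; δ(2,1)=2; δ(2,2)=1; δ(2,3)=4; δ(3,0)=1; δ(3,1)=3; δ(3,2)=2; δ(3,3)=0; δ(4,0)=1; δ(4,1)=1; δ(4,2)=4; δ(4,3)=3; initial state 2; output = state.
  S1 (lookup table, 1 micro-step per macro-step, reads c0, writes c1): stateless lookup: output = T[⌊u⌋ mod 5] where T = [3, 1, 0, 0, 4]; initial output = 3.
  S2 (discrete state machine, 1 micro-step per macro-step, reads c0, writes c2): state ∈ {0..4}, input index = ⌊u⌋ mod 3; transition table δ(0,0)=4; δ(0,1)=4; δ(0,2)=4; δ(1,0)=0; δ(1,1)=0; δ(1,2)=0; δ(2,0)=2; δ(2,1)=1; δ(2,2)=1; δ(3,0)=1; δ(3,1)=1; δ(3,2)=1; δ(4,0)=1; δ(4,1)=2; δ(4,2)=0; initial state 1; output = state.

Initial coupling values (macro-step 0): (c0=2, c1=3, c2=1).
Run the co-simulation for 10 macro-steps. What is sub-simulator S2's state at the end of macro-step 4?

S2 state at macro-step 4 = 1

macro 1: S0 reads c0=2 → after 1×micro: 1; S1 reads c0=2 → after 1×micro: 0; S2 reads c0=2 → after 1×micro: 0 ⇒ (c0=1, c1=0, c2=0)
macro 2: S0 reads c0=1 → after 1×micro: 1; S1 reads c0=1 → after 1×micro: 1; S2 reads c0=1 → after 1×micro: 4 ⇒ (c0=1, c1=1, c2=4)
macro 3: S0 reads c0=1 → after 1×micro: 1; S1 reads c0=1 → after 1×micro: 1; S2 reads c0=1 → after 1×micro: 2 ⇒ (c0=1, c1=1, c2=2)
macro 4: S0 reads c0=1 → after 1×micro: 1; S1 reads c0=1 → after 1×micro: 1; S2 reads c0=1 → after 1×micro: 1 ⇒ (c0=1, c1=1, c2=1)
macro 5: S0 reads c0=1 → after 1×micro: 1; S1 reads c0=1 → after 1×micro: 1; S2 reads c0=1 → after 1×micro: 0 ⇒ (c0=1, c1=1, c2=0)
macro 6: S0 reads c0=1 → after 1×micro: 1; S1 reads c0=1 → after 1×micro: 1; S2 reads c0=1 → after 1×micro: 4 ⇒ (c0=1, c1=1, c2=4)
macro 7: S0 reads c0=1 → after 1×micro: 1; S1 reads c0=1 → after 1×micro: 1; S2 reads c0=1 → after 1×micro: 2 ⇒ (c0=1, c1=1, c2=2)
macro 8: S0 reads c0=1 → after 1×micro: 1; S1 reads c0=1 → after 1×micro: 1; S2 reads c0=1 → after 1×micro: 1 ⇒ (c0=1, c1=1, c2=1)
macro 9: S0 reads c0=1 → after 1×micro: 1; S1 reads c0=1 → after 1×micro: 1; S2 reads c0=1 → after 1×micro: 0 ⇒ (c0=1, c1=1, c2=0)
macro 10: S0 reads c0=1 → after 1×micro: 1; S1 reads c0=1 → after 1×micro: 1; S2 reads c0=1 → after 1×micro: 4 ⇒ (c0=1, c1=1, c2=4)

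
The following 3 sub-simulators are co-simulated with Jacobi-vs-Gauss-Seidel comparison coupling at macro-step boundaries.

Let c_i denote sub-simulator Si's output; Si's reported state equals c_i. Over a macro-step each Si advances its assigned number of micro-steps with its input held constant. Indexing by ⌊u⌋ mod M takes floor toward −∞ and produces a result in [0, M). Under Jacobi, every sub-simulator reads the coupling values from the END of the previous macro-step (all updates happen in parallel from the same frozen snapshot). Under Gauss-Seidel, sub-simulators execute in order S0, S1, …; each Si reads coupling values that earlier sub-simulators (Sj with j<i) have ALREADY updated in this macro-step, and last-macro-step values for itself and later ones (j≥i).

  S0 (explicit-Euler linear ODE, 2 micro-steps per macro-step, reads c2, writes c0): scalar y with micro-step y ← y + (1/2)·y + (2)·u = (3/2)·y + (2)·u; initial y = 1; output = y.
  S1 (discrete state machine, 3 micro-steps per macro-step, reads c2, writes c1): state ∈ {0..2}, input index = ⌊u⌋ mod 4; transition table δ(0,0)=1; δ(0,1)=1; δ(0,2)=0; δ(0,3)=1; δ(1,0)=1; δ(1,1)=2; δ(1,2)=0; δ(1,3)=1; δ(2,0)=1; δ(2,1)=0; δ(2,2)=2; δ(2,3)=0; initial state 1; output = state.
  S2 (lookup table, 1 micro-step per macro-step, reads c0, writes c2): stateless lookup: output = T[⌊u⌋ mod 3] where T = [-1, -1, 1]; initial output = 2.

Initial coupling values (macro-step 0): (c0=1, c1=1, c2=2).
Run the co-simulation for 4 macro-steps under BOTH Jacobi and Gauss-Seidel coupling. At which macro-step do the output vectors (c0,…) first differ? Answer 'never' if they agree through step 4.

first divergence at macro-step: never

[Jacobi] macro 1: S0 reads c2=2 → after 2×micro: 49/4; S1 reads c2=2 → after 3×micro: 0; S2 reads c0=1 → after 1×micro: -1 ⇒ (c0=49/4, c1=0, c2=-1)
[Jacobi] macro 2: S0 reads c2=-1 → after 2×micro: 361/16; S1 reads c2=-1 → after 3×micro: 1; S2 reads c0=49/4 → after 1×micro: -1 ⇒ (c0=361/16, c1=1, c2=-1)
[Jacobi] macro 3: S0 reads c2=-1 → after 2×micro: 2929/64; S1 reads c2=-1 → after 3×micro: 1; S2 reads c0=361/16 → after 1×micro: -1 ⇒ (c0=2929/64, c1=1, c2=-1)
[Jacobi] macro 4: S0 reads c2=-1 → after 2×micro: 25081/256; S1 reads c2=-1 → after 3×micro: 1; S2 reads c0=2929/64 → after 1×micro: -1 ⇒ (c0=25081/256, c1=1, c2=-1)
[Gauss-Seidel] macro 1: S0 reads c2=2 → after 2×micro: 49/4; S1 reads c2=2 → after 3×micro: 0; S2 reads c0=49/4 → after 1×micro: -1 ⇒ (c0=49/4, c1=0, c2=-1)
[Gauss-Seidel] macro 2: S0 reads c2=-1 → after 2×micro: 361/16; S1 reads c2=-1 → after 3×micro: 1; S2 reads c0=361/16 → after 1×micro: -1 ⇒ (c0=361/16, c1=1, c2=-1)
[Gauss-Seidel] macro 3: S0 reads c2=-1 → after 2×micro: 2929/64; S1 reads c2=-1 → after 3×micro: 1; S2 reads c0=2929/64 → after 1×micro: -1 ⇒ (c0=2929/64, c1=1, c2=-1)
[Gauss-Seidel] macro 4: S0 reads c2=-1 → after 2×micro: 25081/256; S1 reads c2=-1 → after 3×micro: 1; S2 reads c0=25081/256 → after 1×micro: -1 ⇒ (c0=25081/256, c1=1, c2=-1)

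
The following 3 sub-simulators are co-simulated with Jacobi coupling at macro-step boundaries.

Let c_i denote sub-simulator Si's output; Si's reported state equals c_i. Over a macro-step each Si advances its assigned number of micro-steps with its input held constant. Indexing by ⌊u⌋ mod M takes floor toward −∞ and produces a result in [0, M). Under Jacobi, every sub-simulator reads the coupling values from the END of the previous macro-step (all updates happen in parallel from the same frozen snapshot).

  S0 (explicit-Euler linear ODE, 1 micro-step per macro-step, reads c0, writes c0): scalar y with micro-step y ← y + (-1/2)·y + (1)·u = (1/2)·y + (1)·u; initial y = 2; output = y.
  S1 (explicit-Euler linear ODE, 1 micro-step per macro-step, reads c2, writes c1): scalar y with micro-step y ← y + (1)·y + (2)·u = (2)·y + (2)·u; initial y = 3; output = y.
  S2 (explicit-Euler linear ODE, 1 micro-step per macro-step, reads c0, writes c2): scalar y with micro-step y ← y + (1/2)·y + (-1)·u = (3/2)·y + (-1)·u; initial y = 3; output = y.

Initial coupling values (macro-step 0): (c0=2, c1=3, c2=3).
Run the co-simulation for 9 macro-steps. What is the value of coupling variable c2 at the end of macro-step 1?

c2 at macro-step 1 = 5/2

macro 1: S0 reads c0=2 → after 1×micro: 3; S1 reads c2=3 → after 1×micro: 12; S2 reads c0=2 → after 1×micro: 5/2 ⇒ (c0=3, c1=12, c2=5/2)
macro 2: S0 reads c0=3 → after 1×micro: 9/2; S1 reads c2=5/2 → after 1×micro: 29; S2 reads c0=3 → after 1×micro: 3/4 ⇒ (c0=9/2, c1=29, c2=3/4)
macro 3: S0 reads c0=9/2 → after 1×micro: 27/4; S1 reads c2=3/4 → after 1×micro: 119/2; S2 reads c0=9/2 → after 1×micro: -27/8 ⇒ (c0=27/4, c1=119/2, c2=-27/8)
macro 4: S0 reads c0=27/4 → after 1×micro: 81/8; S1 reads c2=-27/8 → after 1×micro: 449/4; S2 reads c0=27/4 → after 1×micro: -189/16 ⇒ (c0=81/8, c1=449/4, c2=-189/16)
macro 5: S0 reads c0=81/8 → after 1×micro: 243/16; S1 reads c2=-189/16 → after 1×micro: 1607/8; S2 reads c0=81/8 → after 1×micro: -891/32 ⇒ (c0=243/16, c1=1607/8, c2=-891/32)
macro 6: S0 reads c0=243/16 → after 1×micro: 729/32; S1 reads c2=-891/32 → after 1×micro: 5537/16; S2 reads c0=243/16 → after 1×micro: -3645/64 ⇒ (c0=729/32, c1=5537/16, c2=-3645/64)
macro 7: S0 reads c0=729/32 → after 1×micro: 2187/64; S1 reads c2=-3645/64 → after 1×micro: 18503/32; S2 reads c0=729/32 → after 1×micro: -13851/128 ⇒ (c0=2187/64, c1=18503/32, c2=-13851/128)
macro 8: S0 reads c0=2187/64 → after 1×micro: 6561/128; S1 reads c2=-13851/128 → after 1×micro: 60161/64; S2 reads c0=2187/64 → after 1×micro: -50301/256 ⇒ (c0=6561/128, c1=60161/64, c2=-50301/256)
macro 9: S0 reads c0=6561/128 → after 1×micro: 19683/256; S1 reads c2=-50301/256 → after 1×micro: 190343/128; S2 reads c0=6561/128 → after 1×micro: -177147/512 ⇒ (c0=19683/256, c1=190343/128, c2=-177147/512)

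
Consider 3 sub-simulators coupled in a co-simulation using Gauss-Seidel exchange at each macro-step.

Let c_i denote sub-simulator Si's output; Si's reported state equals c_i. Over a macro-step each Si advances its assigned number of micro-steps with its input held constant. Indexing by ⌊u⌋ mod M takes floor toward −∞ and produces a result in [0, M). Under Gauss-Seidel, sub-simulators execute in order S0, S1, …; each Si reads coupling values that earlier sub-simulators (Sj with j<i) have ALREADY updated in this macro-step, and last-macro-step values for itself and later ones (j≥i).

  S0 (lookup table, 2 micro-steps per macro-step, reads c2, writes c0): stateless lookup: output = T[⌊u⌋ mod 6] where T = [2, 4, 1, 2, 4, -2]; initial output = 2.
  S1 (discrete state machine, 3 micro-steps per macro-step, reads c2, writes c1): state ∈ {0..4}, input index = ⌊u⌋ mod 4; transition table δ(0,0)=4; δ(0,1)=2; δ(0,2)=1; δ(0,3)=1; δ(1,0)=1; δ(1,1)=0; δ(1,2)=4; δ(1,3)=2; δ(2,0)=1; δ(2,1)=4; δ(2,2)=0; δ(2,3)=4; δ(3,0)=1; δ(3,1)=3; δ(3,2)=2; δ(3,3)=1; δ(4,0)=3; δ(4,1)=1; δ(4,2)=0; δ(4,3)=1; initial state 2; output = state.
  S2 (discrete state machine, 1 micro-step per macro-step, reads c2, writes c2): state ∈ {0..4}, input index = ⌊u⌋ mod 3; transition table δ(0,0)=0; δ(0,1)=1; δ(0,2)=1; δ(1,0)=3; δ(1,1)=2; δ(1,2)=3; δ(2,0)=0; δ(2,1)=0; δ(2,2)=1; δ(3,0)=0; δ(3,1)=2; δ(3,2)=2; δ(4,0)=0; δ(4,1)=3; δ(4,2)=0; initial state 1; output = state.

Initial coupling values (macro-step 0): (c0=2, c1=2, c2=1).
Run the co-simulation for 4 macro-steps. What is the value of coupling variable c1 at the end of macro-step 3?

macro 1: S0 reads c2=1 → after 2×micro: 4; S1 reads c2=1 → after 3×micro: 0; S2 reads c2=1 → after 1×micro: 2 ⇒ (c0=4, c1=0, c2=2)
macro 2: S0 reads c2=2 → after 2×micro: 1; S1 reads c2=2 → after 3×micro: 0; S2 reads c2=2 → after 1×micro: 1 ⇒ (c0=1, c1=0, c2=1)
macro 3: S0 reads c2=1 → after 2×micro: 4; S1 reads c2=1 → after 3×micro: 1; S2 reads c2=1 → after 1×micro: 2 ⇒ (c0=4, c1=1, c2=2)
macro 4: S0 reads c2=2 → after 2×micro: 1; S1 reads c2=2 → after 3×micro: 1; S2 reads c2=2 → after 1×micro: 1 ⇒ (c0=1, c1=1, c2=1)

c1 at macro-step 3 = 1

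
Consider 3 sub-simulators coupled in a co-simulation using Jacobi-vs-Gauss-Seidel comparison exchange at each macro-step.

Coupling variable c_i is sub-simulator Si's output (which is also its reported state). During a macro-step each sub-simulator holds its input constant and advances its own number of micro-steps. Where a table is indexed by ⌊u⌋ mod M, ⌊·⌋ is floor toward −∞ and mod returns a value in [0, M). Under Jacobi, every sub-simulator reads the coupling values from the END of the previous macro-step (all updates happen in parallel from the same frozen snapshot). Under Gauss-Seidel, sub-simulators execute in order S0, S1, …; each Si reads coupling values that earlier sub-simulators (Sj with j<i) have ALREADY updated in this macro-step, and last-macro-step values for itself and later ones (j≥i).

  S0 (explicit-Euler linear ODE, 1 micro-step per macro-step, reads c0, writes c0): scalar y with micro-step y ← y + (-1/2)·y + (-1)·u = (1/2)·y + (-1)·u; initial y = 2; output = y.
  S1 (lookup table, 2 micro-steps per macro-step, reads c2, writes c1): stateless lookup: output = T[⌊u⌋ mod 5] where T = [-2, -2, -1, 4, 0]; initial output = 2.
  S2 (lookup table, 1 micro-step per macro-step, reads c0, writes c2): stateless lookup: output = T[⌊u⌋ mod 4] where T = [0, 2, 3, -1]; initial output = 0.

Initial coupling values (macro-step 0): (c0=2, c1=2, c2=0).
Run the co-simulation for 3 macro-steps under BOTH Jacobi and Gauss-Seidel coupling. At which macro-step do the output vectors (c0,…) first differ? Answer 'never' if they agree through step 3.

[Jacobi] macro 1: S0 reads c0=2 → after 1×micro: -1; S1 reads c2=0 → after 2×micro: -2; S2 reads c0=2 → after 1×micro: 3 ⇒ (c0=-1, c1=-2, c2=3)
[Jacobi] macro 2: S0 reads c0=-1 → after 1×micro: 1/2; S1 reads c2=3 → after 2×micro: 4; S2 reads c0=-1 → after 1×micro: -1 ⇒ (c0=1/2, c1=4, c2=-1)
[Jacobi] macro 3: S0 reads c0=1/2 → after 1×micro: -1/4; S1 reads c2=-1 → after 2×micro: 0; S2 reads c0=1/2 → after 1×micro: 0 ⇒ (c0=-1/4, c1=0, c2=0)
[Gauss-Seidel] macro 1: S0 reads c0=2 → after 1×micro: -1; S1 reads c2=0 → after 2×micro: -2; S2 reads c0=-1 → after 1×micro: -1 ⇒ (c0=-1, c1=-2, c2=-1)
[Gauss-Seidel] macro 2: S0 reads c0=-1 → after 1×micro: 1/2; S1 reads c2=-1 → after 2×micro: 0; S2 reads c0=1/2 → after 1×micro: 0 ⇒ (c0=1/2, c1=0, c2=0)
[Gauss-Seidel] macro 3: S0 reads c0=1/2 → after 1×micro: -1/4; S1 reads c2=0 → after 2×micro: -2; S2 reads c0=-1/4 → after 1×micro: -1 ⇒ (c0=-1/4, c1=-2, c2=-1)

first divergence at macro-step: 1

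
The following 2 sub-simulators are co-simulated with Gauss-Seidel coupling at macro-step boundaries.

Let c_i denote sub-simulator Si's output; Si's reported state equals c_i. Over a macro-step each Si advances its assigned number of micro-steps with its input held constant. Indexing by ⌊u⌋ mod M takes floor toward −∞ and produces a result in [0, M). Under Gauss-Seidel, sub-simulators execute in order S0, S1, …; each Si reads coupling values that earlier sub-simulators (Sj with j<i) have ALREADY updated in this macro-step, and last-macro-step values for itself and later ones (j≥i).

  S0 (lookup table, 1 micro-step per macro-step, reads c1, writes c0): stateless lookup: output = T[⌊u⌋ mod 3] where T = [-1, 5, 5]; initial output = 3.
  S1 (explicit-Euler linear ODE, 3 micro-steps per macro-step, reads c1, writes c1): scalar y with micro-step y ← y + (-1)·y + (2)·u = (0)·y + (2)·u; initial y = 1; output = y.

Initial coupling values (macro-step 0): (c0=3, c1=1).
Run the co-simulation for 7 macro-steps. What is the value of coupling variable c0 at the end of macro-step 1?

macro 1: S0 reads c1=1 → after 1×micro: 5; S1 reads c1=1 → after 3×micro: 2 ⇒ (c0=5, c1=2)
macro 2: S0 reads c1=2 → after 1×micro: 5; S1 reads c1=2 → after 3×micro: 4 ⇒ (c0=5, c1=4)
macro 3: S0 reads c1=4 → after 1×micro: 5; S1 reads c1=4 → after 3×micro: 8 ⇒ (c0=5, c1=8)
macro 4: S0 reads c1=8 → after 1×micro: 5; S1 reads c1=8 → after 3×micro: 16 ⇒ (c0=5, c1=16)
macro 5: S0 reads c1=16 → after 1×micro: 5; S1 reads c1=16 → after 3×micro: 32 ⇒ (c0=5, c1=32)
macro 6: S0 reads c1=32 → after 1×micro: 5; S1 reads c1=32 → after 3×micro: 64 ⇒ (c0=5, c1=64)
macro 7: S0 reads c1=64 → after 1×micro: 5; S1 reads c1=64 → after 3×micro: 128 ⇒ (c0=5, c1=128)

c0 at macro-step 1 = 5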